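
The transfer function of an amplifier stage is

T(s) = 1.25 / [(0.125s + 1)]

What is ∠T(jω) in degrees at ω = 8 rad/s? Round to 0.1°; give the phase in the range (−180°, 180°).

At ω = 8 rad/s:
pole (1 + j8·0.125) = 1 + j1 → |·| ≈ 1.4142, ∠ ≈ 45.00°
∠T = (0°) − (45.00°) = -45.00°

-45.0°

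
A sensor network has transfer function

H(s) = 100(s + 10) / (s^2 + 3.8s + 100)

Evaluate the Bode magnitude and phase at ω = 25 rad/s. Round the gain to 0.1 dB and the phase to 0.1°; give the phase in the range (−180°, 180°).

At s = jω = j25:
zero (s+10): 10 + j25 → |·| = √(10²+25²) = √725 ≈ 26.926, ∠ = arctan(25/10) ≈ 68.20°
quadratic: (j25)² + 3.8·j25 + 100 = -525 + j95 → |·| ≈ 533.53, ∠ ≈ 169.74°
|H| = 100 · 26.926 / 533.53 ≈ 5.0468
Gain = 20 log₁₀(5.0468) ≈ 14.06 dB
∠H = 68.20° − 169.74° = -101.54°

14.1 dB, -101.5°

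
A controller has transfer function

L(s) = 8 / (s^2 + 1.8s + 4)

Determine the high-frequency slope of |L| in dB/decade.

-40 dB/decade

Each pole contributes −20 dB/decade at high frequency; each zero contributes +20 dB/decade.
Net: 0 zero(s) − 2 pole(s) → -40 dB/decade.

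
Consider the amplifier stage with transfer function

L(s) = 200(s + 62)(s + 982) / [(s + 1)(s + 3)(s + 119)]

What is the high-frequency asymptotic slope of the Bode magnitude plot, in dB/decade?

Each pole contributes −20 dB/decade at high frequency; each zero contributes +20 dB/decade.
Net: 2 zero(s) − 3 pole(s) → -20 dB/decade.

-20 dB/decade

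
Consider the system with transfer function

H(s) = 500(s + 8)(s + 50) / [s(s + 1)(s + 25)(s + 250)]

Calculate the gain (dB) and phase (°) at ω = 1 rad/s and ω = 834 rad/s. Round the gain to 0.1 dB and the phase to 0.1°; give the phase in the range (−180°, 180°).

At s = jω = j1:
zero (s+8): 8 + j1 → |·| = √(8²+1²) = √65 ≈ 8.0623, ∠ = arctan(1/8) ≈ 7.13°
zero (s+50): 50 + j1 → |·| = √(50²+1²) = √2501 ≈ 50.01, ∠ = arctan(1/50) ≈ 1.15°
pole (s+1): 1 + j1 → |·| = √(1²+1²) = √2 ≈ 1.4142, ∠ = arctan(1/1) ≈ 45.00°
pole (s+25): 25 + j1 → |·| = √(25²+1²) = √626 ≈ 25.02, ∠ = arctan(1/25) ≈ 2.29°
pole (s+250): 250 + j1 → |·| = √(250²+1²) = √62501 ≈ 250, ∠ = arctan(1/250) ≈ 0.23°
pole at origin: |s| = 1, ∠ = 90.00° (in denominator)
|H| = 500 · 403.2 / 8845.8 ≈ 22.79
Gain = 20 log₁₀(22.79) ≈ 27.15 dB
∠H = 8.28° − 137.52° = -129.24°

At s = jω = j834:
zero (s+8): 8 + j834 → |·| = √(8²+834²) = √695620 ≈ 834.04, ∠ = arctan(834/8) ≈ 89.45°
zero (s+50): 50 + j834 → |·| = √(50²+834²) = √698056 ≈ 835.5, ∠ = arctan(834/50) ≈ 86.57°
pole (s+1): 1 + j834 → |·| = √(1²+834²) = √695557 ≈ 834, ∠ = arctan(834/1) ≈ 89.93°
pole (s+25): 25 + j834 → |·| = √(25²+834²) = √696181 ≈ 834.37, ∠ = arctan(834/25) ≈ 88.28°
pole (s+250): 250 + j834 → |·| = √(250²+834²) = √758056 ≈ 870.66, ∠ = arctan(834/250) ≈ 73.31°
pole at origin: |s| = 834, ∠ = 90.00° (in denominator)
|H| = 500 · 6.9684e+05 / 5.0529e+11 ≈ 0.00068954
Gain = 20 log₁₀(0.00068954) ≈ -63.23 dB
∠H = 176.02° − 341.52° = -165.50°

ω = 1: 27.2 dB, -129.2°; ω = 834: -63.2 dB, -165.5°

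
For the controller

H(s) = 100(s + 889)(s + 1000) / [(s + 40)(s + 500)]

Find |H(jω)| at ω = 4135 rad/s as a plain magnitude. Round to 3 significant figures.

At s = jω = j4135:
zero (s+889): 889 + j4135 → |·| = √(889²+4135²) = √17888546 ≈ 4229.5, ∠ = arctan(4135/889) ≈ 77.87°
zero (s+1000): 1000 + j4135 → |·| = √(1000²+4135²) = √18098225 ≈ 4254.2, ∠ = arctan(4135/1000) ≈ 76.40°
pole (s+40): 40 + j4135 → |·| = √(40²+4135²) = √17099825 ≈ 4135.2, ∠ = arctan(4135/40) ≈ 89.45°
pole (s+500): 500 + j4135 → |·| = √(500²+4135²) = √17348225 ≈ 4165.1, ∠ = arctan(4135/500) ≈ 83.11°
|H| = 100 · 1.7993e+07 / 1.7224e+07 ≈ 104.46

104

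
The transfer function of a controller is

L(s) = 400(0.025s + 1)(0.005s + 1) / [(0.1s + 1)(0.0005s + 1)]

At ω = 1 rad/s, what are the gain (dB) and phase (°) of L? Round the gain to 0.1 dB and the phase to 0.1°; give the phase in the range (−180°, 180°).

52.0 dB, -4.0°

At ω = 1 rad/s:
zero (1 + j1·0.025) = 1 + j0.025 → |·| ≈ 1.0003, ∠ ≈ 1.43°
zero (1 + j1·0.005) = 1 + j0.005 → |·| ≈ 1, ∠ ≈ 0.29°
pole (1 + j1·0.1) = 1 + j0.1 → |·| ≈ 1.005, ∠ ≈ 5.71°
pole (1 + j1·0.0005) = 1 + j0.0005 → |·| ≈ 1, ∠ ≈ 0.03°
|L| = 400 · 1.0003 · 1 / (1.005 · 1) ≈ 398.13
Gain = 20 log₁₀(398.13) ≈ 52.00 dB
∠L = (1.43° + 0.29°) − (5.71° + 0.03°) = -4.02°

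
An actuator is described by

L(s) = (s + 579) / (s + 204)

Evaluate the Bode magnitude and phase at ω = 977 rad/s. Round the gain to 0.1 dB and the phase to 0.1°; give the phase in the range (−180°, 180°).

1.1 dB, -18.9°

Substitute s = j977:
Numerator: (j977) + 579 = 579 + j977
Denominator: (j977) + 204 = 204 + j977
|N| = √(579² + 977²) ≈ 1135.7, ∠N ≈ 59.35°
|D| = √(204² + 977²) ≈ 998.07, ∠D ≈ 78.21°
|L| = 1135.7 / 998.07 ≈ 1.1379
Gain = 20 log₁₀(1.1379) ≈ 1.12 dB
∠L = 59.35° − 78.21° = -18.86°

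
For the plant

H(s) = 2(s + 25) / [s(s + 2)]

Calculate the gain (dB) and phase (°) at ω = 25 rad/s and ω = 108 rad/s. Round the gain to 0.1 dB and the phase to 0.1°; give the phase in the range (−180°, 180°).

At s = jω = j25:
zero (s+25): 25 + j25 → |·| = √(25²+25²) = √1250 ≈ 35.355, ∠ = arctan(25/25) ≈ 45.00°
pole (s+2): 2 + j25 → |·| = √(2²+25²) = √629 ≈ 25.08, ∠ = arctan(25/2) ≈ 85.43°
pole at origin: |s| = 25, ∠ = 90.00° (in denominator)
|H| = 2 · 35.355 / 627 ≈ 0.11278
Gain = 20 log₁₀(0.11278) ≈ -18.96 dB
∠H = 45.00° − 175.43° = -130.43°

At s = jω = j108:
zero (s+25): 25 + j108 → |·| = √(25²+108²) = √12289 ≈ 110.86, ∠ = arctan(108/25) ≈ 76.97°
pole (s+2): 2 + j108 → |·| = √(2²+108²) = √11668 ≈ 108.02, ∠ = arctan(108/2) ≈ 88.94°
pole at origin: |s| = 108, ∠ = 90.00° (in denominator)
|H| = 2 · 110.86 / 11666 ≈ 0.019006
Gain = 20 log₁₀(0.019006) ≈ -34.42 dB
∠H = 76.97° − 178.94° = -101.97°

ω = 25: -19.0 dB, -130.4°; ω = 108: -34.4 dB, -102.0°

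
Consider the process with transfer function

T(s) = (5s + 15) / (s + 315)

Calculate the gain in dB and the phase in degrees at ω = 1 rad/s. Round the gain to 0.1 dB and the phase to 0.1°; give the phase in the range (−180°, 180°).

-26.0 dB, 18.3°

Substitute s = j1:
Numerator: 5(j1) + 15 = 15 + j5
Denominator: (j1) + 315 = 315 + j1
|N| = √(15² + 5²) ≈ 15.811, ∠N ≈ 18.43°
|D| = √(315² + 1²) ≈ 315, ∠D ≈ 0.18°
|T| = 15.811 / 315 ≈ 0.050194
Gain = 20 log₁₀(0.050194) ≈ -25.99 dB
∠T = 18.43° − 0.18° = 18.25°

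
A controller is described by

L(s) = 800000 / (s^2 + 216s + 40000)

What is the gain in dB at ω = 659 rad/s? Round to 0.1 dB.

5.6 dB

At s = jω = j659:
quadratic: (j659)² + 216·j659 + 40000 = -394281 + j142344 → |·| ≈ 4.1919e+05, ∠ ≈ 160.15°
|L| = 800000 / 4.1919e+05 ≈ 1.9084
Gain = 20 log₁₀(1.9084) ≈ 5.61 dB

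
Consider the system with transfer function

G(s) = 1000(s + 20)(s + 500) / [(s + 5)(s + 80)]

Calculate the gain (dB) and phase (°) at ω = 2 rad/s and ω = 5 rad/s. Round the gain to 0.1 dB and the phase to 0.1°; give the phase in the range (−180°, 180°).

At s = jω = j2:
zero (s+20): 20 + j2 → |·| = √(20²+2²) = √404 ≈ 20.1, ∠ = arctan(2/20) ≈ 5.71°
zero (s+500): 500 + j2 → |·| = √(500²+2²) = √250004 ≈ 500, ∠ = arctan(2/500) ≈ 0.23°
pole (s+5): 5 + j2 → |·| = √(5²+2²) = √29 ≈ 5.3852, ∠ = arctan(2/5) ≈ 21.80°
pole (s+80): 80 + j2 → |·| = √(80²+2²) = √6404 ≈ 80.025, ∠ = arctan(2/80) ≈ 1.43°
|G| = 1000 · 10050 / 430.95 ≈ 23321
Gain = 20 log₁₀(23321) ≈ 87.35 dB
∠G = 5.94° − 23.23° = -17.29°

At s = jω = j5:
zero (s+20): 20 + j5 → |·| = √(20²+5²) = √425 ≈ 20.616, ∠ = arctan(5/20) ≈ 14.04°
zero (s+500): 500 + j5 → |·| = √(500²+5²) = √250025 ≈ 500.02, ∠ = arctan(5/500) ≈ 0.57°
pole (s+5): 5 + j5 → |·| = √(5²+5²) = √50 ≈ 7.0711, ∠ = arctan(5/5) ≈ 45.00°
pole (s+80): 80 + j5 → |·| = √(80²+5²) = √6425 ≈ 80.156, ∠ = arctan(5/80) ≈ 3.58°
|G| = 1000 · 10308 / 566.79 ≈ 18187
Gain = 20 log₁₀(18187) ≈ 85.20 dB
∠G = 14.61° − 48.58° = -33.97°

ω = 2: 87.4 dB, -17.3°; ω = 5: 85.2 dB, -34.0°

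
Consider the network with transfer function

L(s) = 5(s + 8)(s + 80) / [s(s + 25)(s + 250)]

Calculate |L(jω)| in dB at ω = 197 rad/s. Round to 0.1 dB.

-35.5 dB

At s = jω = j197:
zero (s+8): 8 + j197 → |·| = √(8²+197²) = √38873 ≈ 197.16, ∠ = arctan(197/8) ≈ 87.67°
zero (s+80): 80 + j197 → |·| = √(80²+197²) = √45209 ≈ 212.62, ∠ = arctan(197/80) ≈ 67.90°
pole (s+25): 25 + j197 → |·| = √(25²+197²) = √39434 ≈ 198.58, ∠ = arctan(197/25) ≈ 82.77°
pole (s+250): 250 + j197 → |·| = √(250²+197²) = √101309 ≈ 318.29, ∠ = arctan(197/250) ≈ 38.24°
pole at origin: |s| = 197, ∠ = 90.00° (in denominator)
|L| = 5 · 41920 / 1.2452e+07 ≈ 0.016833
Gain = 20 log₁₀(0.016833) ≈ -35.48 dB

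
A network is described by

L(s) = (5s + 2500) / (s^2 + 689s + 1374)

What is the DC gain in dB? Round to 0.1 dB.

L(0) = 2500 / 1374 ≈ 1.8195
20 log₁₀(1.8195) ≈ 5.20 dB

5.2 dB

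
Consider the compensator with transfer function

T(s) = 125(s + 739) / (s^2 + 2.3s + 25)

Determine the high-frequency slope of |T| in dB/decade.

Each pole contributes −20 dB/decade at high frequency; each zero contributes +20 dB/decade.
Net: 1 zero(s) − 2 pole(s) → -20 dB/decade.

-20 dB/decade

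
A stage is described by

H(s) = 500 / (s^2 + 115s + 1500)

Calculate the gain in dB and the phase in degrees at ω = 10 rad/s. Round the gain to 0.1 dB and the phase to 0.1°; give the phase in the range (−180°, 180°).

-11.2 dB, -39.4°

Substitute s = j10:
Numerator: 500 = 500 + j0
Denominator: (j10)^2 + 115(j10) + 1500 = 1400 + j1150
|N| = √(500² + 0²) ≈ 500, ∠N ≈ 0.00°
|D| = √(1400² + 1150²) ≈ 1811.8, ∠D ≈ 39.40°
|H| = 500 / 1811.8 ≈ 0.27597
Gain = 20 log₁₀(0.27597) ≈ -11.18 dB
∠H = 0.00° − 39.40° = -39.40°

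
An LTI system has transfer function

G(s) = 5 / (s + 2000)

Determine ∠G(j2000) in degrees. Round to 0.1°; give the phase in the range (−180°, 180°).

-45.0°

At s = jω = j2000:
pole (s+2000): 2000 + j2000 → |·| = √(2000²+2000²) = √8000000 ≈ 2828.4, ∠ = arctan(2000/2000) ≈ 45.00°
∠G = 0.00° − 45.00° = -45.00°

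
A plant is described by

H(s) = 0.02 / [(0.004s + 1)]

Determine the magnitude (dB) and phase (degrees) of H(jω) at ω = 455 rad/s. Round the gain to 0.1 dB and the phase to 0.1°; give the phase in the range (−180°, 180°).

At ω = 455 rad/s:
pole (1 + j455·0.004) = 1 + j1.82 → |·| ≈ 2.0766, ∠ ≈ 61.21°
|H| = 0.02 · 1 / (2.0766) ≈ 0.0096311
Gain = 20 log₁₀(0.0096311) ≈ -40.33 dB
∠H = (0°) − (61.21°) = -61.21°

-40.3 dB, -61.2°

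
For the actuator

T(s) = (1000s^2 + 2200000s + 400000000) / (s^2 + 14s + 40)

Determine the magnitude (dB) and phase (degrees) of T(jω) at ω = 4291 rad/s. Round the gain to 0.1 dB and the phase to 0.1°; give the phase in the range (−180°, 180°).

Substitute s = j4291:
Numerator: 1000(j4291)^2 + 2200000(j4291) + 400000000 = -18012681000 + j9440200000
Denominator: (j4291)^2 + 14(j4291) + 40 = -18412641 + j60074
|N| = √(18012681000² + 9440200000²) ≈ 2.0337e+10, ∠N ≈ 152.34°
|D| = √(18412641² + 60074²) ≈ 1.8413e+07, ∠D ≈ 179.81°
|T| = 2.0337e+10 / 1.8413e+07 ≈ 1104.5
Gain = 20 log₁₀(1104.5) ≈ 60.86 dB
∠T = 152.34° − 179.81° = -27.47°

60.9 dB, -27.5°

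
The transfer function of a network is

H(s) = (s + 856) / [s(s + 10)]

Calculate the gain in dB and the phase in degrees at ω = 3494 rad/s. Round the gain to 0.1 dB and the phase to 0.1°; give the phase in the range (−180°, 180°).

At s = jω = j3494:
zero (s+856): 856 + j3494 → |·| = √(856²+3494²) = √12940772 ≈ 3597.3, ∠ = arctan(3494/856) ≈ 76.23°
pole (s+10): 10 + j3494 → |·| = √(10²+3494²) = √12208136 ≈ 3494, ∠ = arctan(3494/10) ≈ 89.84°
pole at origin: |s| = 3494, ∠ = 90.00° (in denominator)
|H| = 1 · 3597.3 / 1.2208e+07 ≈ 0.00029467
Gain = 20 log₁₀(0.00029467) ≈ -70.61 dB
∠H = 76.23° − 179.84° = -103.61°

-70.6 dB, -103.6°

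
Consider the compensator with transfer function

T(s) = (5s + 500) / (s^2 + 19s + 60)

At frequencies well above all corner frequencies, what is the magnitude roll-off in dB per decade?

Each pole contributes −20 dB/decade at high frequency; each zero contributes +20 dB/decade.
Net: 1 zero(s) − 2 pole(s) → -20 dB/decade.

-20 dB/decade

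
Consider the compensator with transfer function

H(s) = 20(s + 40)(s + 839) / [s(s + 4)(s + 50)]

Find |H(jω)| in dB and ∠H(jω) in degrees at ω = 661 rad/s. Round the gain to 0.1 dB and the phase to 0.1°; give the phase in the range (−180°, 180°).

At s = jω = j661:
zero (s+40): 40 + j661 → |·| = √(40²+661²) = √438521 ≈ 662.21, ∠ = arctan(661/40) ≈ 86.54°
zero (s+839): 839 + j661 → |·| = √(839²+661²) = √1140842 ≈ 1068.1, ∠ = arctan(661/839) ≈ 38.23°
pole (s+4): 4 + j661 → |·| = √(4²+661²) = √436937 ≈ 661.01, ∠ = arctan(661/4) ≈ 89.65°
pole (s+50): 50 + j661 → |·| = √(50²+661²) = √439421 ≈ 662.89, ∠ = arctan(661/50) ≈ 85.67°
pole at origin: |s| = 661, ∠ = 90.00° (in denominator)
|H| = 20 · 7.0731e+05 / 2.8963e+08 ≈ 0.048842
Gain = 20 log₁₀(0.048842) ≈ -26.22 dB
∠H = 124.77° − 265.32° = -140.55°

-26.2 dB, -140.6°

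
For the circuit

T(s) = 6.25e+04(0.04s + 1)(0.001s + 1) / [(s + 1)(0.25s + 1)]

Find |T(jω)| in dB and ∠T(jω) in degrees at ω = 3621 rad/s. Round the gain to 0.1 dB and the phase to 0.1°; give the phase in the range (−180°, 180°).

20.3 dB, -15.8°

At ω = 3621 rad/s:
zero (1 + j3621·0.04) = 1 + j144.84 → |·| ≈ 144.84, ∠ ≈ 89.60°
zero (1 + j3621·0.001) = 1 + j3.621 → |·| ≈ 3.7565, ∠ ≈ 74.56°
pole (1 + j3621·1) = 1 + j3621 → |·| ≈ 3621, ∠ ≈ 89.98°
pole (1 + j3621·0.25) = 1 + j905.25 → |·| ≈ 905.25, ∠ ≈ 89.94°
|T| = 6.25e+04 · 144.84 · 3.7565 / (3621 · 905.25) ≈ 10.374
Gain = 20 log₁₀(10.374) ≈ 20.32 dB
∠T = (89.60° + 74.56°) − (89.98° + 89.94°) = -15.76°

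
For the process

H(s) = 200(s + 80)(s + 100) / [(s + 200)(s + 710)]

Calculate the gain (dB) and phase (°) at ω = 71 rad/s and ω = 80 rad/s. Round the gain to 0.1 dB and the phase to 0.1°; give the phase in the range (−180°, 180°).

ω = 71: 24.8 dB, 51.7°; ω = 80: 25.5 dB, 55.4°

At s = jω = j71:
zero (s+80): 80 + j71 → |·| = √(80²+71²) = √11441 ≈ 106.96, ∠ = arctan(71/80) ≈ 41.59°
zero (s+100): 100 + j71 → |·| = √(100²+71²) = √15041 ≈ 122.64, ∠ = arctan(71/100) ≈ 35.37°
pole (s+200): 200 + j71 → |·| = √(200²+71²) = √45041 ≈ 212.23, ∠ = arctan(71/200) ≈ 19.54°
pole (s+710): 710 + j71 → |·| = √(710²+71²) = √509141 ≈ 713.54, ∠ = arctan(71/710) ≈ 5.71°
|H| = 200 · 13118 / 1.5143e+05 ≈ 17.325
Gain = 20 log₁₀(17.325) ≈ 24.77 dB
∠H = 76.96° − 25.25° = 51.71°

At s = jω = j80:
zero (s+80): 80 + j80 → |·| = √(80²+80²) = √12800 ≈ 113.14, ∠ = arctan(80/80) ≈ 45.00°
zero (s+100): 100 + j80 → |·| = √(100²+80²) = √16400 ≈ 128.06, ∠ = arctan(80/100) ≈ 38.66°
pole (s+200): 200 + j80 → |·| = √(200²+80²) = √46400 ≈ 215.41, ∠ = arctan(80/200) ≈ 21.80°
pole (s+710): 710 + j80 → |·| = √(710²+80²) = √510500 ≈ 714.49, ∠ = arctan(80/710) ≈ 6.43°
|H| = 200 · 14489 / 1.5391e+05 ≈ 18.828
Gain = 20 log₁₀(18.828) ≈ 25.50 dB
∠H = 83.66° − 28.23° = 55.43°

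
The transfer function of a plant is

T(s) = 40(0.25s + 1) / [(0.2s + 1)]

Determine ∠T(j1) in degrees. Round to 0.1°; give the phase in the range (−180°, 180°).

At ω = 1 rad/s:
zero (1 + j1·0.25) = 1 + j0.25 → |·| ≈ 1.0308, ∠ ≈ 14.04°
pole (1 + j1·0.2) = 1 + j0.2 → |·| ≈ 1.0198, ∠ ≈ 11.31°
∠T = (14.04°) − (11.31°) = 2.73°

2.7°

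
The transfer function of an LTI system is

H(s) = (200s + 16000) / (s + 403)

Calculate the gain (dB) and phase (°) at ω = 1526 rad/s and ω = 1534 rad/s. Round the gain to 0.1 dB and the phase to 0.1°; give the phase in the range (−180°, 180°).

Substitute s = j1526:
Numerator: 200(j1526) + 16000 = 16000 + j305200
Denominator: (j1526) + 403 = 403 + j1526
|N| = √(16000² + 305200²) ≈ 3.0562e+05, ∠N ≈ 87.00°
|D| = √(403² + 1526²) ≈ 1578.3, ∠D ≈ 75.21°
|H| = 3.0562e+05 / 1578.3 ≈ 193.64
Gain = 20 log₁₀(193.64) ≈ 45.74 dB
∠H = 87.00° − 75.21° = 11.79°

Substitute s = j1534:
Numerator: 200(j1534) + 16000 = 16000 + j306800
Denominator: (j1534) + 403 = 403 + j1534
|N| = √(16000² + 306800²) ≈ 3.0722e+05, ∠N ≈ 87.01°
|D| = √(403² + 1534²) ≈ 1586.1, ∠D ≈ 75.28°
|H| = 3.0722e+05 / 1586.1 ≈ 193.7
Gain = 20 log₁₀(193.7) ≈ 45.74 dB
∠H = 87.01° − 75.28° = 11.73°

ω = 1526: 45.7 dB, 11.8°; ω = 1534: 45.7 dB, 11.7°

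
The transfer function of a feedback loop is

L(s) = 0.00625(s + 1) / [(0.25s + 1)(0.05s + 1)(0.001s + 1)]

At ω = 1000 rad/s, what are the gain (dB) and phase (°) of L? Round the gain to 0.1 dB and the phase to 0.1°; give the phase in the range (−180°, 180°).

At ω = 1000 rad/s:
zero (1 + j1000·1) = 1 + j1000 → |·| ≈ 1000, ∠ ≈ 89.94°
pole (1 + j1000·0.25) = 1 + j250 → |·| ≈ 250, ∠ ≈ 89.77°
pole (1 + j1000·0.05) = 1 + j50 → |·| ≈ 50.01, ∠ ≈ 88.85°
pole (1 + j1000·0.001) = 1 + j1 → |·| ≈ 1.4142, ∠ ≈ 45.00°
|L| = 0.00625 · 1000 / (250 · 50.01 · 1.4142) ≈ 0.00035349
Gain = 20 log₁₀(0.00035349) ≈ -69.03 dB
∠L = (89.94°) − (89.77° + 88.85° + 45.00°) = -133.68°

-69.0 dB, -133.7°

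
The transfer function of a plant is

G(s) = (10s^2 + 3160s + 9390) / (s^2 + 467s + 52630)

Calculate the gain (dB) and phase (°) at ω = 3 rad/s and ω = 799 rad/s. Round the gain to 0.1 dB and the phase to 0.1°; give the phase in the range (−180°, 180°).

ω = 3: -12.0 dB, 44.0°; ω = 799: 19.9 dB, 10.9°

Substitute s = j3:
Numerator: 10(j3)^2 + 3160(j3) + 9390 = 9300 + j9480
Denominator: (j3)^2 + 467(j3) + 52630 = 52621 + j1401
|N| = √(9300² + 9480²) ≈ 13280, ∠N ≈ 45.55°
|D| = √(52621² + 1401²) ≈ 52640, ∠D ≈ 1.53°
|G| = 13280 / 52640 ≈ 0.25228
Gain = 20 log₁₀(0.25228) ≈ -11.96 dB
∠G = 45.55° − 1.53° = 44.02°

Substitute s = j799:
Numerator: 10(j799)^2 + 3160(j799) + 9390 = -6374620 + j2524840
Denominator: (j799)^2 + 467(j799) + 52630 = -585771 + j373133
|N| = √(6374620² + 2524840²) ≈ 6.8564e+06, ∠N ≈ 158.39°
|D| = √(585771² + 373133²) ≈ 6.9452e+05, ∠D ≈ 147.50°
|G| = 6.8564e+06 / 6.9452e+05 ≈ 9.8721
Gain = 20 log₁₀(9.8721) ≈ 19.89 dB
∠G = 158.39° − 147.50° = 10.89°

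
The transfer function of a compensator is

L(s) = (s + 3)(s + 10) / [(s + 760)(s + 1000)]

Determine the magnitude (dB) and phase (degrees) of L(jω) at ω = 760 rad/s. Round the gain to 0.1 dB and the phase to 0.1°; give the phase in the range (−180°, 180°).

At s = jω = j760:
zero (s+3): 3 + j760 → |·| = √(3²+760²) = √577609 ≈ 760.01, ∠ = arctan(760/3) ≈ 89.77°
zero (s+10): 10 + j760 → |·| = √(10²+760²) = √577700 ≈ 760.07, ∠ = arctan(760/10) ≈ 89.25°
pole (s+760): 760 + j760 → |·| = √(760²+760²) = √1155200 ≈ 1074.8, ∠ = arctan(760/760) ≈ 45.00°
pole (s+1000): 1000 + j760 → |·| = √(1000²+760²) = √1577600 ≈ 1256, ∠ = arctan(760/1000) ≈ 37.23°
|L| = 1 · 5.7766e+05 / 1.3499e+06 ≈ 0.42793
Gain = 20 log₁₀(0.42793) ≈ -7.37 dB
∠L = 179.02° − 82.23° = 96.79°

-7.4 dB, 96.8°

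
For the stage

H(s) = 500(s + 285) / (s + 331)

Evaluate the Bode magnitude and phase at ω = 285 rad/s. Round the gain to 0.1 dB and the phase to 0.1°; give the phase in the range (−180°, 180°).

53.3 dB, 4.3°

At s = jω = j285:
zero (s+285): 285 + j285 → |·| = √(285²+285²) = √162450 ≈ 403.05, ∠ = arctan(285/285) ≈ 45.00°
pole (s+331): 331 + j285 → |·| = √(331²+285²) = √190786 ≈ 436.79, ∠ = arctan(285/331) ≈ 40.73°
|H| = 500 · 403.05 / 436.79 ≈ 461.38
Gain = 20 log₁₀(461.38) ≈ 53.28 dB
∠H = 45.00° − 40.73° = 4.27°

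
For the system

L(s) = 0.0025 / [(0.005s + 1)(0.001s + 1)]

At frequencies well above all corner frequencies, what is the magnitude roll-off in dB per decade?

-40 dB/decade

Each pole contributes −20 dB/decade at high frequency; each zero contributes +20 dB/decade.
Net: 0 zero(s) − 2 pole(s) → -40 dB/decade.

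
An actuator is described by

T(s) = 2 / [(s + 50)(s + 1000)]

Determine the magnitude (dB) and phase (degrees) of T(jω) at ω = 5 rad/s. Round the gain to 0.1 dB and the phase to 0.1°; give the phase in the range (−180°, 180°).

At s = jω = j5:
pole (s+50): 50 + j5 → |·| = √(50²+5²) = √2525 ≈ 50.249, ∠ = arctan(5/50) ≈ 5.71°
pole (s+1000): 1000 + j5 → |·| = √(1000²+5²) = √1000025 ≈ 1000, ∠ = arctan(5/1000) ≈ 0.29°
|T| = 2 / 50249 ≈ 3.9802e-05
Gain = 20 log₁₀(3.9802e-05) ≈ -88.00 dB
∠T = 0.00° − 6.00° = -6.00°

-88.0 dB, -6.0°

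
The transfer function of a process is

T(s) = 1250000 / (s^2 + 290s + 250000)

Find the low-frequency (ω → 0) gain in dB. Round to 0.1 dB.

14.0 dB

T(0) = 1250000 / 250000 = 5
20 log₁₀(5) ≈ 13.98 dB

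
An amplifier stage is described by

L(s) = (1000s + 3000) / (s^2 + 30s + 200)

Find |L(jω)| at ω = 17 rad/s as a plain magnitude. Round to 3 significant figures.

33.3

Substitute s = j17:
Numerator: 1000(j17) + 3000 = 3000 + j17000
Denominator: (j17)^2 + 30(j17) + 200 = -89 + j510
|N| = √(3000² + 17000²) ≈ 17263, ∠N ≈ 79.99°
|D| = √(89² + 510²) ≈ 517.71, ∠D ≈ 99.90°
|L| = 17263 / 517.71 ≈ 33.345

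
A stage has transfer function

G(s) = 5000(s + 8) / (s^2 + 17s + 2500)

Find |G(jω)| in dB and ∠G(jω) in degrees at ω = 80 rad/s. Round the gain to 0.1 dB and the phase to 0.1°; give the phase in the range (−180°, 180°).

At s = jω = j80:
zero (s+8): 8 + j80 → |·| = √(8²+80²) = √6464 ≈ 80.399, ∠ = arctan(80/8) ≈ 84.29°
quadratic: (j80)² + 17·j80 + 2500 = -3900 + j1360 → |·| ≈ 4130.3, ∠ ≈ 160.78°
|G| = 5000 · 80.399 / 4130.3 ≈ 97.328
Gain = 20 log₁₀(97.328) ≈ 39.76 dB
∠G = 84.29° − 160.78° = -76.49°

39.8 dB, -76.5°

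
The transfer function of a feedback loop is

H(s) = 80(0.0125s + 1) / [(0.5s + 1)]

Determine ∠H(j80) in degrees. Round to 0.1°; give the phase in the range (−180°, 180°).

-43.6°

At ω = 80 rad/s:
zero (1 + j80·0.0125) = 1 + j1 → |·| ≈ 1.4142, ∠ ≈ 45.00°
pole (1 + j80·0.5) = 1 + j40 → |·| ≈ 40.012, ∠ ≈ 88.57°
∠H = (45.00°) − (88.57°) = -43.57°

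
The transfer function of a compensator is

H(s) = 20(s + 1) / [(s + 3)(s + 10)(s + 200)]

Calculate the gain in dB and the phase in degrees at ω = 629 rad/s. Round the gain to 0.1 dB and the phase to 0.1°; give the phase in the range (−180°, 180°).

At s = jω = j629:
zero (s+1): 1 + j629 → |·| = √(1²+629²) = √395642 ≈ 629, ∠ = arctan(629/1) ≈ 89.91°
pole (s+3): 3 + j629 → |·| = √(3²+629²) = √395650 ≈ 629.01, ∠ = arctan(629/3) ≈ 89.73°
pole (s+10): 10 + j629 → |·| = √(10²+629²) = √395741 ≈ 629.08, ∠ = arctan(629/10) ≈ 89.09°
pole (s+200): 200 + j629 → |·| = √(200²+629²) = √435641 ≈ 660.03, ∠ = arctan(629/200) ≈ 72.36°
|H| = 20 · 629 / 2.6117e+08 ≈ 4.8168e-05
Gain = 20 log₁₀(4.8168e-05) ≈ -86.34 dB
∠H = 89.91° − 251.18° = -161.27°

-86.3 dB, -161.3°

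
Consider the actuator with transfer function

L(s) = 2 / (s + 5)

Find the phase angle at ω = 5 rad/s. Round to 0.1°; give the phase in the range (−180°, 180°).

At s = jω = j5:
pole (s+5): 5 + j5 → |·| = √(5²+5²) = √50 ≈ 7.0711, ∠ = arctan(5/5) ≈ 45.00°
∠L = 0.00° − 45.00° = -45.00°

-45.0°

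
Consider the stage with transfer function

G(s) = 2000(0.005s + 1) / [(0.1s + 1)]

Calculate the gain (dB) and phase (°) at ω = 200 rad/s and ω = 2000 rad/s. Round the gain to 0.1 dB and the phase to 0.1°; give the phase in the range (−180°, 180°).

At ω = 200 rad/s:
zero (1 + j200·0.005) = 1 + j1 → |·| ≈ 1.4142, ∠ ≈ 45.00°
pole (1 + j200·0.1) = 1 + j20 → |·| ≈ 20.025, ∠ ≈ 87.14°
|G| = 2000 · 1.4142 / (20.025) ≈ 141.24
Gain = 20 log₁₀(141.24) ≈ 43.00 dB
∠G = (45.00°) − (87.14°) = -42.14°

At ω = 2000 rad/s:
zero (1 + j2000·0.005) = 1 + j10 → |·| ≈ 10.05, ∠ ≈ 84.29°
pole (1 + j2000·0.1) = 1 + j200 → |·| ≈ 200, ∠ ≈ 89.71°
|G| = 2000 · 10.05 / (200) ≈ 100.5
Gain = 20 log₁₀(100.5) ≈ 40.04 dB
∠G = (84.29°) − (89.71°) = -5.42°

ω = 200: 43.0 dB, -42.1°; ω = 2000: 40.0 dB, -5.4°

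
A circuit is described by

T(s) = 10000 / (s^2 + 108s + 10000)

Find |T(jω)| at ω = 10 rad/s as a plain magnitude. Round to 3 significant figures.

At s = jω = j10:
quadratic: (j10)² + 108·j10 + 10000 = 9900 + j1080 → |·| ≈ 9958.7, ∠ ≈ 6.23°
|T| = 10000 / 9958.7 ≈ 1.0041

1.00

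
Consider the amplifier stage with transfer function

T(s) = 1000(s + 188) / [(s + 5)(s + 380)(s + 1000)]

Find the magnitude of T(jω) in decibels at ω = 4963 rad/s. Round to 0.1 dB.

At s = jω = j4963:
zero (s+188): 188 + j4963 → |·| = √(188²+4963²) = √24666713 ≈ 4966.6, ∠ = arctan(4963/188) ≈ 87.83°
pole (s+5): 5 + j4963 → |·| = √(5²+4963²) = √24631394 ≈ 4963, ∠ = arctan(4963/5) ≈ 89.94°
pole (s+380): 380 + j4963 → |·| = √(380²+4963²) = √24775769 ≈ 4977.5, ∠ = arctan(4963/380) ≈ 85.62°
pole (s+1000): 1000 + j4963 → |·| = √(1000²+4963²) = √25631369 ≈ 5062.7, ∠ = arctan(4963/1000) ≈ 78.61°
|T| = 1000 · 4966.6 / 1.2507e+11 ≈ 3.9711e-05
Gain = 20 log₁₀(3.9711e-05) ≈ -88.02 dB

-88.0 dB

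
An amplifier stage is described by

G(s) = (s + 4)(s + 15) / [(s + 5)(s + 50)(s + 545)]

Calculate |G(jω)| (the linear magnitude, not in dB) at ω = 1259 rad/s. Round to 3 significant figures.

0.000728

At s = jω = j1259:
zero (s+4): 4 + j1259 → |·| = √(4²+1259²) = √1585097 ≈ 1259, ∠ = arctan(1259/4) ≈ 89.82°
zero (s+15): 15 + j1259 → |·| = √(15²+1259²) = √1585306 ≈ 1259.1, ∠ = arctan(1259/15) ≈ 89.32°
pole (s+5): 5 + j1259 → |·| = √(5²+1259²) = √1585106 ≈ 1259, ∠ = arctan(1259/5) ≈ 89.77°
pole (s+50): 50 + j1259 → |·| = √(50²+1259²) = √1587581 ≈ 1260, ∠ = arctan(1259/50) ≈ 87.73°
pole (s+545): 545 + j1259 → |·| = √(545²+1259²) = √1882106 ≈ 1371.9, ∠ = arctan(1259/545) ≈ 66.59°
|G| = 1 · 1.5852e+06 / 2.1763e+09 ≈ 0.00072839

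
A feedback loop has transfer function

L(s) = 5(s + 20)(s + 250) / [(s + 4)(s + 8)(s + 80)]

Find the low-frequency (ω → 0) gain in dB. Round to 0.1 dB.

19.8 dB

L(0) = 5·20·250 / (4·8·80) ≈ 9.7656
20 log₁₀(9.7656) ≈ 19.79 dB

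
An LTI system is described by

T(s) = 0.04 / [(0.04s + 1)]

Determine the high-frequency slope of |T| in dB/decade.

-20 dB/decade

Each pole contributes −20 dB/decade at high frequency; each zero contributes +20 dB/decade.
Net: 0 zero(s) − 1 pole(s) → -20 dB/decade.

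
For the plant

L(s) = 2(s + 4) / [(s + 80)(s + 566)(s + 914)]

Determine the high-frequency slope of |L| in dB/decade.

Each pole contributes −20 dB/decade at high frequency; each zero contributes +20 dB/decade.
Net: 1 zero(s) − 3 pole(s) → -40 dB/decade.

-40 dB/decade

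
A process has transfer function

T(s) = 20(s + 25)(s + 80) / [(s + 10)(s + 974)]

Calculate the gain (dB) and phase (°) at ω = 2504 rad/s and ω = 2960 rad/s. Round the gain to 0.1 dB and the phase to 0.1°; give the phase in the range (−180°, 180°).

At s = jω = j2504:
zero (s+25): 25 + j2504 → |·| = √(25²+2504²) = √6270641 ≈ 2504.1, ∠ = arctan(2504/25) ≈ 89.43°
zero (s+80): 80 + j2504 → |·| = √(80²+2504²) = √6276416 ≈ 2505.3, ∠ = arctan(2504/80) ≈ 88.17°
pole (s+10): 10 + j2504 → |·| = √(10²+2504²) = √6270116 ≈ 2504, ∠ = arctan(2504/10) ≈ 89.77°
pole (s+974): 974 + j2504 → |·| = √(974²+2504²) = √7218692 ≈ 2686.8, ∠ = arctan(2504/974) ≈ 68.75°
|T| = 20 · 6.2735e+06 / 6.7277e+06 ≈ 18.65
Gain = 20 log₁₀(18.65) ≈ 25.41 dB
∠T = 177.60° − 158.52° = 19.08°

At s = jω = j2960:
zero (s+25): 25 + j2960 → |·| = √(25²+2960²) = √8762225 ≈ 2960.1, ∠ = arctan(2960/25) ≈ 89.52°
zero (s+80): 80 + j2960 → |·| = √(80²+2960²) = √8768000 ≈ 2961.1, ∠ = arctan(2960/80) ≈ 88.45°
pole (s+10): 10 + j2960 → |·| = √(10²+2960²) = √8761700 ≈ 2960, ∠ = arctan(2960/10) ≈ 89.81°
pole (s+974): 974 + j2960 → |·| = √(974²+2960²) = √9710276 ≈ 3116.1, ∠ = arctan(2960/974) ≈ 71.79°
|T| = 20 · 8.7652e+06 / 9.2237e+06 ≈ 19.006
Gain = 20 log₁₀(19.006) ≈ 25.58 dB
∠T = 177.97° − 161.60° = 16.37°

ω = 2504: 25.4 dB, 19.1°; ω = 2960: 25.6 dB, 16.4°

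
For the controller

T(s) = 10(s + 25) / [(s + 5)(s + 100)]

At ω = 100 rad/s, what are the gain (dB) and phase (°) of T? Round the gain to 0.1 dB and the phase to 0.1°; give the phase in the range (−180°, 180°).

At s = jω = j100:
zero (s+25): 25 + j100 → |·| = √(25²+100²) = √10625 ≈ 103.08, ∠ = arctan(100/25) ≈ 75.96°
pole (s+5): 5 + j100 → |·| = √(5²+100²) = √10025 ≈ 100.12, ∠ = arctan(100/5) ≈ 87.14°
pole (s+100): 100 + j100 → |·| = √(100²+100²) = √20000 ≈ 141.42, ∠ = arctan(100/100) ≈ 45.00°
|T| = 10 · 103.08 / 14159 ≈ 0.072802
Gain = 20 log₁₀(0.072802) ≈ -22.76 dB
∠T = 75.96° − 132.14° = -56.18°

-22.8 dB, -56.2°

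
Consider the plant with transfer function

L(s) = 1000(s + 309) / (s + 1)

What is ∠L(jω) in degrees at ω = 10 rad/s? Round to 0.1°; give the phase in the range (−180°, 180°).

-82.4°

At s = jω = j10:
zero (s+309): 309 + j10 → |·| = √(309²+10²) = √95581 ≈ 309.16, ∠ = arctan(10/309) ≈ 1.85°
pole (s+1): 1 + j10 → |·| = √(1²+10²) = √101 ≈ 10.05, ∠ = arctan(10/1) ≈ 84.29°
∠L = 1.85° − 84.29° = -82.44°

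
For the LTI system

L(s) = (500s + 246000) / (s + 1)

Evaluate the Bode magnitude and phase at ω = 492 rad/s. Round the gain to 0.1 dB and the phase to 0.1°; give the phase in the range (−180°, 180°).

Substitute s = j492:
Numerator: 500(j492) + 246000 = 246000 + j246000
Denominator: (j492) + 1 = 1 + j492
|N| = √(246000² + 246000²) ≈ 3.479e+05, ∠N ≈ 45.00°
|D| = √(1² + 492²) ≈ 492, ∠D ≈ 89.88°
|L| = 3.479e+05 / 492 ≈ 707.11
Gain = 20 log₁₀(707.11) ≈ 56.99 dB
∠L = 45.00° − 89.88° = -44.88°

57.0 dB, -44.9°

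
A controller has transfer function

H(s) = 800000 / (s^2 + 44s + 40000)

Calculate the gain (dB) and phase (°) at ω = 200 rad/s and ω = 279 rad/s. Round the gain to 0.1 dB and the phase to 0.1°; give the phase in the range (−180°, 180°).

At s = jω = j200:
quadratic: (j200)² + 44·j200 + 40000 = 0 + j8800 → |·| ≈ 8800, ∠ ≈ 90.00°
|H| = 800000 / 8800 ≈ 90.909
Gain = 20 log₁₀(90.909) ≈ 39.17 dB
∠H = 0.00° − 90.00° = -90.00°

At s = jω = j279:
quadratic: (j279)² + 44·j279 + 40000 = -37841 + j12276 → |·| ≈ 39782, ∠ ≈ 162.03°
|H| = 800000 / 39782 ≈ 20.11
Gain = 20 log₁₀(20.11) ≈ 26.07 dB
∠H = 0.00° − 162.03° = -162.03°

ω = 200: 39.2 dB, -90.0°; ω = 279: 26.1 dB, -162.0°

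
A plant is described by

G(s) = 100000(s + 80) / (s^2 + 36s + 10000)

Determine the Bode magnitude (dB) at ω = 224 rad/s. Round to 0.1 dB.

55.3 dB

At s = jω = j224:
zero (s+80): 80 + j224 → |·| = √(80²+224²) = √56576 ≈ 237.86, ∠ = arctan(224/80) ≈ 70.35°
quadratic: (j224)² + 36·j224 + 10000 = -40176 + j8064 → |·| ≈ 40977, ∠ ≈ 168.65°
|G| = 100000 · 237.86 / 40977 ≈ 580.47
Gain = 20 log₁₀(580.47) ≈ 55.28 dB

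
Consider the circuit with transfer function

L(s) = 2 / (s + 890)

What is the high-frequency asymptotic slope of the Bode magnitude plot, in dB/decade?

-20 dB/decade

Each pole contributes −20 dB/decade at high frequency; each zero contributes +20 dB/decade.
Net: 0 zero(s) − 1 pole(s) → -20 dB/decade.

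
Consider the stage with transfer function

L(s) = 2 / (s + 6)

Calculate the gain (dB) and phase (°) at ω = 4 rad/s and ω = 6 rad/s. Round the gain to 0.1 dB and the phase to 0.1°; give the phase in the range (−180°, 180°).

ω = 4: -11.1 dB, -33.7°; ω = 6: -12.6 dB, -45.0°

Substitute s = j4:
Numerator: 2 = 2 + j0
Denominator: (j4) + 6 = 6 + j4
|N| = √(2² + 0²) ≈ 2, ∠N ≈ 0.00°
|D| = √(6² + 4²) ≈ 7.2111, ∠D ≈ 33.69°
|L| = 2 / 7.2111 ≈ 0.27735
Gain = 20 log₁₀(0.27735) ≈ -11.14 dB
∠L = 0.00° − 33.69° = -33.69°

Substitute s = j6:
Numerator: 2 = 2 + j0
Denominator: (j6) + 6 = 6 + j6
|N| = √(2² + 0²) ≈ 2, ∠N ≈ 0.00°
|D| = √(6² + 6²) ≈ 8.4853, ∠D ≈ 45.00°
|L| = 2 / 8.4853 ≈ 0.2357
Gain = 20 log₁₀(0.2357) ≈ -12.55 dB
∠L = 0.00° − 45.00° = -45.00°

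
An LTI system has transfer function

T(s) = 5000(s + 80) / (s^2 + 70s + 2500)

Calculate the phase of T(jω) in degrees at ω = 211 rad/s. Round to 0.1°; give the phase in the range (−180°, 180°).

At s = jω = j211:
zero (s+80): 80 + j211 → |·| = √(80²+211²) = √50921 ≈ 225.66, ∠ = arctan(211/80) ≈ 69.24°
quadratic: (j211)² + 70·j211 + 2500 = -42021 + j14770 → |·| ≈ 44541, ∠ ≈ 160.63°
∠T = 69.24° − 160.63° = -91.39°

-91.4°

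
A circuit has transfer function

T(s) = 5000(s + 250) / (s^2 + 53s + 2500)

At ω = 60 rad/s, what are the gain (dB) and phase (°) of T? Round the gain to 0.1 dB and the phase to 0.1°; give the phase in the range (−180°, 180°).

51.6 dB, -95.6°

At s = jω = j60:
zero (s+250): 250 + j60 → |·| = √(250²+60²) = √66100 ≈ 257.1, ∠ = arctan(60/250) ≈ 13.50°
quadratic: (j60)² + 53·j60 + 2500 = -1100 + j3180 → |·| ≈ 3364.9, ∠ ≈ 109.08°
|T| = 5000 · 257.1 / 3364.9 ≈ 382.03
Gain = 20 log₁₀(382.03) ≈ 51.64 dB
∠T = 13.50° − 109.08° = -95.58°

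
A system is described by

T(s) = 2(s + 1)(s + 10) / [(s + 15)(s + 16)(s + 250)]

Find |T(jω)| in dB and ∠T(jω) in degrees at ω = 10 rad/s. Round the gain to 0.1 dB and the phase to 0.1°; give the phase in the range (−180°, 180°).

At s = jω = j10:
zero (s+1): 1 + j10 → |·| = √(1²+10²) = √101 ≈ 10.05, ∠ = arctan(10/1) ≈ 84.29°
zero (s+10): 10 + j10 → |·| = √(10²+10²) = √200 ≈ 14.142, ∠ = arctan(10/10) ≈ 45.00°
pole (s+15): 15 + j10 → |·| = √(15²+10²) = √325 ≈ 18.028, ∠ = arctan(10/15) ≈ 33.69°
pole (s+16): 16 + j10 → |·| = √(16²+10²) = √356 ≈ 18.868, ∠ = arctan(10/16) ≈ 32.01°
pole (s+250): 250 + j10 → |·| = √(250²+10²) = √62600 ≈ 250.2, ∠ = arctan(10/250) ≈ 2.29°
|T| = 2 · 142.13 / 85106 ≈ 0.0033401
Gain = 20 log₁₀(0.0033401) ≈ -49.52 dB
∠T = 129.29° − 67.99° = 61.30°

-49.5 dB, 61.3°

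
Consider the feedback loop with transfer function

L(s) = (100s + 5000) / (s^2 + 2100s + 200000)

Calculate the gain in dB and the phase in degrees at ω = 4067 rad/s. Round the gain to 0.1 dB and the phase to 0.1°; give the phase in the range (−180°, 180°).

-33.1 dB, -63.1°

Substitute s = j4067:
Numerator: 100(j4067) + 5000 = 5000 + j406700
Denominator: (j4067)^2 + 2100(j4067) + 200000 = -16340489 + j8540700
|N| = √(5000² + 406700²) ≈ 4.0673e+05, ∠N ≈ 89.30°
|D| = √(16340489² + 8540700²) ≈ 1.8438e+07, ∠D ≈ 152.41°
|L| = 4.0673e+05 / 1.8438e+07 ≈ 0.022059
Gain = 20 log₁₀(0.022059) ≈ -33.13 dB
∠L = 89.30° − 152.41° = -63.11°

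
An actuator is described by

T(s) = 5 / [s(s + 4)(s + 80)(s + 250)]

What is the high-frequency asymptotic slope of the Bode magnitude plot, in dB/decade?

Each pole contributes −20 dB/decade at high frequency; each zero contributes +20 dB/decade.
Net: 0 zero(s) − 4 pole(s) → -80 dB/decade.

-80 dB/decade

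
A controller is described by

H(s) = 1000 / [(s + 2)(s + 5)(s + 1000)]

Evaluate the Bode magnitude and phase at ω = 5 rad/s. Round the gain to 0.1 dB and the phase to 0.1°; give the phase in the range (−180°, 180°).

At s = jω = j5:
pole (s+2): 2 + j5 → |·| = √(2²+5²) = √29 ≈ 5.3852, ∠ = arctan(5/2) ≈ 68.20°
pole (s+5): 5 + j5 → |·| = √(5²+5²) = √50 ≈ 7.0711, ∠ = arctan(5/5) ≈ 45.00°
pole (s+1000): 1000 + j5 → |·| = √(1000²+5²) = √1000025 ≈ 1000, ∠ = arctan(5/1000) ≈ 0.29°
|H| = 1000 / 38079 ≈ 0.026261
Gain = 20 log₁₀(0.026261) ≈ -31.61 dB
∠H = 0.00° − 113.49° = -113.49°

-31.6 dB, -113.5°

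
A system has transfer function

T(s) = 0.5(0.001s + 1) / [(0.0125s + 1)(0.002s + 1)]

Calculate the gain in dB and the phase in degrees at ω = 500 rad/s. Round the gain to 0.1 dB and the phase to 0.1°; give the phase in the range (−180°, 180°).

-24.1 dB, -99.3°

At ω = 500 rad/s:
zero (1 + j500·0.001) = 1 + j0.5 → |·| ≈ 1.118, ∠ ≈ 26.57°
pole (1 + j500·0.0125) = 1 + j6.25 → |·| ≈ 6.3295, ∠ ≈ 80.91°
pole (1 + j500·0.002) = 1 + j1 → |·| ≈ 1.4142, ∠ ≈ 45.00°
|T| = 0.5 · 1.118 / (6.3295 · 1.4142) ≈ 0.06245
Gain = 20 log₁₀(0.06245) ≈ -24.09 dB
∠T = (26.57°) − (80.91° + 45.00°) = -99.34°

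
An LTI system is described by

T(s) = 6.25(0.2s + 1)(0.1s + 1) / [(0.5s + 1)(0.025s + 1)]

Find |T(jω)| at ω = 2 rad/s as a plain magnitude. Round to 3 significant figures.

4.85

At ω = 2 rad/s:
zero (1 + j2·0.2) = 1 + j0.4 → |·| ≈ 1.077, ∠ ≈ 21.80°
zero (1 + j2·0.1) = 1 + j0.2 → |·| ≈ 1.0198, ∠ ≈ 11.31°
pole (1 + j2·0.5) = 1 + j1 → |·| ≈ 1.4142, ∠ ≈ 45.00°
pole (1 + j2·0.025) = 1 + j0.05 → |·| ≈ 1.0012, ∠ ≈ 2.86°
|T| = 6.25 · 1.077 · 1.0198 / (1.4142 · 1.0012) ≈ 4.8482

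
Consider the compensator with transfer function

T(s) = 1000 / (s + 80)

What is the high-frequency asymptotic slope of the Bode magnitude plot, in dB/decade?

Each pole contributes −20 dB/decade at high frequency; each zero contributes +20 dB/decade.
Net: 0 zero(s) − 1 pole(s) → -20 dB/decade.

-20 dB/decade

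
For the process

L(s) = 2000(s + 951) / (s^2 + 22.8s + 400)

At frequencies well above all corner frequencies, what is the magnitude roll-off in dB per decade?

-20 dB/decade

Each pole contributes −20 dB/decade at high frequency; each zero contributes +20 dB/decade.
Net: 1 zero(s) − 2 pole(s) → -20 dB/decade.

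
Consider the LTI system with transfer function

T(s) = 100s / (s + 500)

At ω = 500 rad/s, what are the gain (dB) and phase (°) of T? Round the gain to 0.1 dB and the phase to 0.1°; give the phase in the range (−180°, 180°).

37.0 dB, 45.0°

At s = jω = j500:
zero at origin: s = j500 → |·| = 500, ∠ = 90.00°
pole (s+500): 500 + j500 → |·| = √(500²+500²) = √500000 ≈ 707.11, ∠ = arctan(500/500) ≈ 45.00°
|T| = 100 · 500 / 707.11 ≈ 70.71
Gain = 20 log₁₀(70.71) ≈ 36.99 dB
∠T = 90.00° − 45.00° = 45.00°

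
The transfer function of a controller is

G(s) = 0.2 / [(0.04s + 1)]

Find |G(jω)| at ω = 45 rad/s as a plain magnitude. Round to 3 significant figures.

0.0971

At ω = 45 rad/s:
pole (1 + j45·0.04) = 1 + j1.8 → |·| ≈ 2.0591, ∠ ≈ 60.95°
|G| = 0.2 · 1 / (2.0591) ≈ 0.09713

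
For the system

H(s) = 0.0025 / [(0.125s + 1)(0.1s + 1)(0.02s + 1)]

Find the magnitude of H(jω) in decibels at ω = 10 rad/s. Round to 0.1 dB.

-59.3 dB

At ω = 10 rad/s:
pole (1 + j10·0.125) = 1 + j1.25 → |·| ≈ 1.6008, ∠ ≈ 51.34°
pole (1 + j10·0.1) = 1 + j1 → |·| ≈ 1.4142, ∠ ≈ 45.00°
pole (1 + j10·0.02) = 1 + j0.2 → |·| ≈ 1.0198, ∠ ≈ 11.31°
|H| = 0.0025 · 1 / (1.6008 · 1.4142 · 1.0198) ≈ 0.0010829
Gain = 20 log₁₀(0.0010829) ≈ -59.31 dB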